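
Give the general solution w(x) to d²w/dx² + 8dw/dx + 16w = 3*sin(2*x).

Characteristic equation r² + 8r + 16 = 0 has discriminant (8)² - 4·(16) = 0, so r = -4 is a repeated root.
Hence w_h = (C1 + C2*x)*exp(-4*x).
Try w_p = A*cos(2*x) + B*sin(2*x). Substituting and equating the coefficients of cos(2x) and sin(2x) gives A = -3/25, B = 9/100, so w_p = -3*cos(2*x)/25 + 9*sin(2*x)/100.

w = -3*cos(2*x)/25 + 9*sin(2*x)/100 + C1*exp(-4*x) + C2*x*exp(-4*x)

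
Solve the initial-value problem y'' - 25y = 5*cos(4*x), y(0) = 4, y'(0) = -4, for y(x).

y = -5*cos(4*x)/41 + 681*exp(5*x)/410 + 1009*exp(-5*x)/410

Characteristic equation r² - 25 = 0 factors as (r - 5)(r + 5) = 0, so r = 5, -5.
Hence y_h = C1*exp(5*x) + C2*exp(-5*x).
Try y_p = A*cos(4*x) + B*sin(4*x). Substituting and equating the coefficients of cos(4x) and sin(4x) gives A = -5/41, B = 0, so y_p = -5*cos(4*x)/41.
General solution: y = -5*cos(4*x)/41 + C1*exp(5*x) + C2*exp(-5*x).
Apply the initial conditions: y(0) = -5/41 + C1 + C2 = 4 and y'(0) = -5*C2 + 5*C1 = -4. Solving gives C1 = 681/410, C2 = 1009/410.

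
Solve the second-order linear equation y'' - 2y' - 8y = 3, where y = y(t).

y = -3/8 + C1*exp(4*t) + C2*exp(-2*t)

Characteristic equation r² - 2r - 8 = 0 factors as (r - 4)(r + 2) = 0, so r = 4, -2.
Hence y_h = C1*exp(4*t) + C2*exp(-2*t).
For the particular solution try y_p = A0. Substituting and matching coefficients of each power of t gives A0 = -3/8, so y_p = -3/8.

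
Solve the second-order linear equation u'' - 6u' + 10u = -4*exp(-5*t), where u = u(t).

u = -4*exp(-5*t)/65 + C1*cos(t)*exp(3*t) + C2*exp(3*t)*sin(t)

Characteristic equation r² - 6r + 10 = 0 has discriminant (-6)² - 4·(10) = -4 < 0, so r = 3 ± i.
Hence u_h = C1*cos(t)*exp(3*t) + C2*exp(3*t)*sin(t).
Try u_p = A*exp(-5*t). Substituting into the equation and dividing by exp(-5*t) gives A = -4/65, so u_p = -4*exp(-5*t)/65.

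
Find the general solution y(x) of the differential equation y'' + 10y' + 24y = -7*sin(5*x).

y = 7*sin(5*x)/2501 + 350*cos(5*x)/2501 + C1*exp(-4*x) + C2*exp(-6*x)

Characteristic equation r² + 10r + 24 = 0 factors as (r + 4)(r + 6) = 0, so r = -4, -6.
Hence y_h = C1*exp(-4*x) + C2*exp(-6*x).
Try y_p = A*cos(5*x) + B*sin(5*x). Substituting and equating the coefficients of cos(5x) and sin(5x) gives A = 350/2501, B = 7/2501, so y_p = 7*sin(5*x)/2501 + 350*cos(5*x)/2501.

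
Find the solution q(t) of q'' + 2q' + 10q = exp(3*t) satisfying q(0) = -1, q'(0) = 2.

q = exp(3*t)/25 - 26*cos(3*t)*exp(-t)/25 + 7*exp(-t)*sin(3*t)/25

Characteristic equation r² + 2r + 10 = 0 has discriminant (2)² - 4·(10) = -36 < 0, so r = -1 ± 3i.
Hence q_h = C1*cos(3*t)*exp(-t) + C2*exp(-t)*sin(3*t).
Try q_p = A*exp(3*t). Substituting into the equation and dividing by exp(3*t) gives A = 1/25, so q_p = exp(3*t)/25.
General solution: q = exp(3*t)/25 + C1*cos(3*t)*exp(-t) + C2*exp(-t)*sin(3*t).
Apply the initial conditions: q(0) = 1/25 + C1 = -1 and q'(0) = 3/25 - C1 + 3*C2 = 2. Solving gives C1 = -26/25, C2 = 7/25.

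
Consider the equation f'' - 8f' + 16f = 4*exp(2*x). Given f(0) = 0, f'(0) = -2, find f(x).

Characteristic equation r² - 8r + 16 = 0 has discriminant (-8)² - 4·(16) = 0, so r = 4 is a repeated root.
Hence f_h = (C1 + C2*x)*exp(4*x).
Try f_p = A*exp(2*x). Substituting into the equation and dividing by exp(2*x) gives A = 1, so f_p = exp(2*x).
General solution: f = C1*exp(4*x) + C2*x*exp(4*x) + exp(2*x).
Apply the initial conditions: f(0) = 1 + C1 = 0 and f'(0) = 2 + C2 + 4*C1 = -2. Solving gives C1 = -1, C2 = 0.

f = -exp(4*x) + exp(2*x)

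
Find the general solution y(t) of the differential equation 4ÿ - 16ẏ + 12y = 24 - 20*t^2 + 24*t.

y = -4/27 - 22*t/9 - 5*t**2/3 + C1*exp(t) + C2*exp(3*t)

Divide through by 4: y'' - 4y' + 3y = 6 - 5*t^2 + 6*t.
Characteristic equation r² - 4r + 3 = 0 factors as (r - 1)(r - 3) = 0, so r = 1, 3.
Hence y_h = C1*exp(t) + C2*exp(3*t).
For the particular solution try y_p = A0 + A1*t + A2*t^2. Substituting and matching coefficients of each power of t gives A0 = -4/27, A1 = -22/9, A2 = -5/3, so y_p = -4/27 - 22*t/9 - 5*t^2/3.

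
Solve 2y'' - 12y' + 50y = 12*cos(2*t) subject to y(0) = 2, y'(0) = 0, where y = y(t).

y = -8*sin(2*t)/65 + 14*cos(2*t)/65 - 83*exp(3*t)*sin(4*t)/65 + 116*cos(4*t)*exp(3*t)/65

Divide through by 2: y'' - 6y' + 25y = 6*cos(2*t).
Characteristic equation r² - 6r + 25 = 0 has discriminant (-6)² - 4·(25) = -64 < 0, so r = 3 ± 4i.
Hence y_h = C1*cos(4*t)*exp(3*t) + C2*exp(3*t)*sin(4*t).
Try y_p = A*cos(2*t) + B*sin(2*t). Substituting and equating the coefficients of cos(2t) and sin(2t) gives A = 14/65, B = -8/65, so y_p = -8*sin(2*t)/65 + 14*cos(2*t)/65.
General solution: y = -8*sin(2*t)/65 + 14*cos(2*t)/65 + C1*cos(4*t)*exp(3*t) + C2*exp(3*t)*sin(4*t).
Apply the initial conditions: y(0) = 14/65 + C1 = 2 and y'(0) = -16/65 + 3*C1 + 4*C2 = 0. Solving gives C1 = 116/65, C2 = -83/65.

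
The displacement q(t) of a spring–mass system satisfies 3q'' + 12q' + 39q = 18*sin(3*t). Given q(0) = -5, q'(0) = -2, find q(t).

q = -9*cos(3*t)/20 + 3*sin(3*t)/20 - 91*cos(3*t)*exp(-2*t)/20 - 77*exp(-2*t)*sin(3*t)/20

Divide through by 3: q'' + 4q' + 13q = 6*sin(3*t).
Characteristic equation r² + 4r + 13 = 0 has discriminant (4)² - 4·(13) = -36 < 0, so r = -2 ± 3i.
Hence q_h = C1*cos(3*t)*exp(-2*t) + C2*exp(-2*t)*sin(3*t).
Try q_p = A*cos(3*t) + B*sin(3*t). Substituting and equating the coefficients of cos(3t) and sin(3t) gives A = -9/20, B = 3/20, so q_p = -9*cos(3*t)/20 + 3*sin(3*t)/20.
General solution: q = -9*cos(3*t)/20 + 3*sin(3*t)/20 + C1*cos(3*t)*exp(-2*t) + C2*exp(-2*t)*sin(3*t).
Apply the initial conditions: q(0) = -9/20 + C1 = -5 and q'(0) = 9/20 - 2*C1 + 3*C2 = -2. Solving gives C1 = -91/20, C2 = -77/20.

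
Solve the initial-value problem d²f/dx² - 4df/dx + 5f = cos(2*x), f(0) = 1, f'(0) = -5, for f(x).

f = -8*sin(2*x)/65 + cos(2*x)/65 - 437*exp(2*x)*sin(x)/65 + 64*cos(x)*exp(2*x)/65

Characteristic equation r² - 4r + 5 = 0 has discriminant (-4)² - 4·(5) = -4 < 0, so r = 2 ± i.
Hence f_h = C1*cos(x)*exp(2*x) + C2*exp(2*x)*sin(x).
Try f_p = A*cos(2*x) + B*sin(2*x). Substituting and equating the coefficients of cos(2x) and sin(2x) gives A = 1/65, B = -8/65, so f_p = -8*sin(2*x)/65 + cos(2*x)/65.
General solution: f = -8*sin(2*x)/65 + cos(2*x)/65 + C1*cos(x)*exp(2*x) + C2*exp(2*x)*sin(x).
Apply the initial conditions: f(0) = 1/65 + C1 = 1 and f'(0) = -16/65 + C2 + 2*C1 = -5. Solving gives C1 = 64/65, C2 = -437/65.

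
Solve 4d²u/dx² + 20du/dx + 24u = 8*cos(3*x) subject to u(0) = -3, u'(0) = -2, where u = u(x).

Divide through by 4: u'' + 5u' + 6u = 2*cos(3*x).
Characteristic equation r² + 5r + 6 = 0 factors as (r + 2)(r + 3) = 0, so r = -2, -3.
Hence u_h = C1*exp(-2*x) + C2*exp(-3*x).
Try u_p = A*cos(3*x) + B*sin(3*x). Substituting and equating the coefficients of cos(3x) and sin(3x) gives A = -1/39, B = 5/39, so u_p = -cos(3*x)/39 + 5*sin(3*x)/39.
General solution: u = -cos(3*x)/39 + 5*sin(3*x)/39 + C1*exp(-2*x) + C2*exp(-3*x).
Apply the initial conditions: u(0) = -1/39 + C1 + C2 = -3 and u'(0) = 5/13 - 3*C2 - 2*C1 = -2. Solving gives C1 = -147/13, C2 = 25/3.

u = -147*exp(-2*x)/13 - cos(3*x)/39 + 5*sin(3*x)/39 + 25*exp(-3*x)/3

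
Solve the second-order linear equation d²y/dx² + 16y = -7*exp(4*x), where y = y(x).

Characteristic equation r² + 16 = 0 has discriminant (0)² - 4·(16) = -64 < 0, so r = ± 4i.
Hence y_h = C1*cos(4*x) + C2*sin(4*x).
Try y_p = A*exp(4*x). Substituting into the equation and dividing by exp(4*x) gives A = -7/32, so y_p = -7*exp(4*x)/32.

y = -7*exp(4*x)/32 + C1*cos(4*x) + C2*sin(4*x)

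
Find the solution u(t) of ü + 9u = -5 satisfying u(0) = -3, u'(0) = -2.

Characteristic equation r² + 9 = 0 has discriminant (0)² - 4·(9) = -36 < 0, so r = ± 3i.
Hence u_h = C1*cos(3*t) + C2*sin(3*t).
For the particular solution try u_p = A0. Substituting and matching coefficients of each power of t gives A0 = -5/9, so u_p = -5/9.
General solution: u = -5/9 + C1*cos(3*t) + C2*sin(3*t).
Apply the initial conditions: u(0) = -5/9 + C1 = -3 and u'(0) = 3*C2 = -2. Solving gives C1 = -22/9, C2 = -2/3.

u = -5/9 - 22*cos(3*t)/9 - 2*sin(3*t)/3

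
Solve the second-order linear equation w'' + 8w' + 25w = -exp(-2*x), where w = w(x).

w = -exp(-2*x)/13 + C1*cos(3*x)*exp(-4*x) + C2*exp(-4*x)*sin(3*x)

Characteristic equation r² + 8r + 25 = 0 has discriminant (8)² - 4·(25) = -36 < 0, so r = -4 ± 3i.
Hence w_h = C1*cos(3*x)*exp(-4*x) + C2*exp(-4*x)*sin(3*x).
Try w_p = A*exp(-2*x). Substituting into the equation and dividing by exp(-2*x) gives A = -1/13, so w_p = -exp(-2*x)/13.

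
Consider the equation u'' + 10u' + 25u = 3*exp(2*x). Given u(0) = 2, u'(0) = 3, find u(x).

u = 3*exp(2*x)/49 + 95*exp(-5*x)/49 + 88*x*exp(-5*x)/7

Characteristic equation r² + 10r + 25 = 0 has discriminant (10)² - 4·(25) = 0, so r = -5 is a repeated root.
Hence u_h = (C1 + C2*x)*exp(-5*x).
Try u_p = A*exp(2*x). Substituting into the equation and dividing by exp(2*x) gives A = 3/49, so u_p = 3*exp(2*x)/49.
General solution: u = 3*exp(2*x)/49 + C1*exp(-5*x) + C2*x*exp(-5*x).
Apply the initial conditions: u(0) = 3/49 + C1 = 2 and u'(0) = 6/49 + C2 - 5*C1 = 3. Solving gives C1 = 95/49, C2 = 88/7.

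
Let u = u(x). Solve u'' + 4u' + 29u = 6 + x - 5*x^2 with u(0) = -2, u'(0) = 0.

u = 5060/24389 - 5*x**2/29 + 69*x/841 - 109677*exp(-2*x)*sin(5*x)/121945 - 53838*cos(5*x)*exp(-2*x)/24389

Characteristic equation r² + 4r + 29 = 0 has discriminant (4)² - 4·(29) = -100 < 0, so r = -2 ± 5i.
Hence u_h = C1*cos(5*x)*exp(-2*x) + C2*exp(-2*x)*sin(5*x).
For the particular solution try u_p = A0 + A1*x + A2*x^2. Substituting and matching coefficients of each power of x gives A0 = 5060/24389, A1 = 69/841, A2 = -5/29, so u_p = 5060/24389 - 5*x^2/29 + 69*x/841.
General solution: u = 5060/24389 - 5*x^2/29 + 69*x/841 + C1*cos(5*x)*exp(-2*x) + C2*exp(-2*x)*sin(5*x).
Apply the initial conditions: u(0) = 5060/24389 + C1 = -2 and u'(0) = 69/841 - 2*C1 + 5*C2 = 0. Solving gives C1 = -53838/24389, C2 = -109677/121945.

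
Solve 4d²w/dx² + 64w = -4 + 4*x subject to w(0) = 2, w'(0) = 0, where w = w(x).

w = -1/16 - sin(4*x)/64 + x/16 + 33*cos(4*x)/16

Divide through by 4: w'' + 16w = -1 + x.
Characteristic equation r² + 16 = 0 has discriminant (0)² - 4·(16) = -64 < 0, so r = ± 4i.
Hence w_h = C1*cos(4*x) + C2*sin(4*x).
For the particular solution try w_p = A0 + A1*x. Substituting and matching coefficients of each power of x gives A0 = -1/16, A1 = 1/16, so w_p = -1/16 + x/16.
General solution: w = -1/16 + x/16 + C1*cos(4*x) + C2*sin(4*x).
Apply the initial conditions: w(0) = -1/16 + C1 = 2 and w'(0) = 1/16 + 4*C2 = 0. Solving gives C1 = 33/16, C2 = -1/64.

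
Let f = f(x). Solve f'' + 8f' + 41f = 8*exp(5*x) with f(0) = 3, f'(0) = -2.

Characteristic equation r² + 8r + 41 = 0 has discriminant (8)² - 4·(41) = -100 < 0, so r = -4 ± 5i.
Hence f_h = C1*cos(5*x)*exp(-4*x) + C2*exp(-4*x)*sin(5*x).
Try f_p = A*exp(5*x). Substituting into the equation and dividing by exp(5*x) gives A = 4/53, so f_p = 4*exp(5*x)/53.
General solution: f = 4*exp(5*x)/53 + C1*cos(5*x)*exp(-4*x) + C2*exp(-4*x)*sin(5*x).
Apply the initial conditions: f(0) = 4/53 + C1 = 3 and f'(0) = 20/53 - 4*C1 + 5*C2 = -2. Solving gives C1 = 155/53, C2 = 494/265.

f = 4*exp(5*x)/53 + 155*cos(5*x)*exp(-4*x)/53 + 494*exp(-4*x)*sin(5*x)/265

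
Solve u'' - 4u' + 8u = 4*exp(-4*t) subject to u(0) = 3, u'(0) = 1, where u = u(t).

u = exp(-4*t)/10 - 11*exp(2*t)*sin(2*t)/5 + 29*cos(2*t)*exp(2*t)/10

Characteristic equation r² - 4r + 8 = 0 has discriminant (-4)² - 4·(8) = -16 < 0, so r = 2 ± 2i.
Hence u_h = C1*cos(2*t)*exp(2*t) + C2*exp(2*t)*sin(2*t).
Try u_p = A*exp(-4*t). Substituting into the equation and dividing by exp(-4*t) gives A = 1/10, so u_p = exp(-4*t)/10.
General solution: u = exp(-4*t)/10 + C1*cos(2*t)*exp(2*t) + C2*exp(2*t)*sin(2*t).
Apply the initial conditions: u(0) = 1/10 + C1 = 3 and u'(0) = -2/5 + 2*C1 + 2*C2 = 1. Solving gives C1 = 29/10, C2 = -11/5.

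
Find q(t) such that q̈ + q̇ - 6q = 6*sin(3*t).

Characteristic equation r² + r - 6 = 0 factors as (r - 2)(r + 3) = 0, so r = 2, -3.
Hence q_h = C1*exp(2*t) + C2*exp(-3*t).
Try q_p = A*cos(3*t) + B*sin(3*t). Substituting and equating the coefficients of cos(3t) and sin(3t) gives A = -1/13, B = -5/13, so q_p = -5*sin(3*t)/13 - cos(3*t)/13.

q = -5*sin(3*t)/13 - cos(3*t)/13 + C1*exp(2*t) + C2*exp(-3*t)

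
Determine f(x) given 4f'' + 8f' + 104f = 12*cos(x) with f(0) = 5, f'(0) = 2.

Divide through by 4: f'' + 2f' + 26f = 3*cos(x).
Characteristic equation r² + 2r + 26 = 0 has discriminant (2)² - 4·(26) = -100 < 0, so r = -1 ± 5i.
Hence f_h = C1*cos(5*x)*exp(-x) + C2*exp(-x)*sin(5*x).
Try f_p = A*cos(x) + B*sin(x). Substituting and equating the coefficients of cos(x) and sin(x) gives A = 75/629, B = 6/629, so f_p = 6*sin(x)/629 + 75*cos(x)/629.
General solution: f = 6*sin(x)/629 + 75*cos(x)/629 + C1*cos(5*x)*exp(-x) + C2*exp(-x)*sin(5*x).
Apply the initial conditions: f(0) = 75/629 + C1 = 5 and f'(0) = 6/629 - C1 + 5*C2 = 2. Solving gives C1 = 3070/629, C2 = 4322/3145.

f = 6*sin(x)/629 + 75*cos(x)/629 + 3070*cos(5*x)*exp(-x)/629 + 4322*exp(-x)*sin(5*x)/3145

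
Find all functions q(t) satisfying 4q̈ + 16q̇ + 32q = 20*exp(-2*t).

Divide through by 4: q'' + 4q' + 8q = 5*exp(-2*t).
Characteristic equation r² + 4r + 8 = 0 has discriminant (4)² - 4·(8) = -16 < 0, so r = -2 ± 2i.
Hence q_h = C1*cos(2*t)*exp(-2*t) + C2*exp(-2*t)*sin(2*t).
Try q_p = A*exp(-2*t). Substituting into the equation and dividing by exp(-2*t) gives A = 5/4, so q_p = 5*exp(-2*t)/4.

q = 5*exp(-2*t)/4 + C1*cos(2*t)*exp(-2*t) + C2*exp(-2*t)*sin(2*t)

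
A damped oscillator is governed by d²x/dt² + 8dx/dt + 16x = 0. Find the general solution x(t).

Characteristic equation r² + 8r + 16 = 0 has discriminant (8)² - 4·(16) = 0, so r = -4 is a repeated root.
Hence x_h = (C1 + C2*t)*exp(-4*t).

x = C1*exp(-4*t) + C2*t*exp(-4*t)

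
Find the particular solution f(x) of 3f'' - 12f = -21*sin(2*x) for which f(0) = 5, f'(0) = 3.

f = 7*sin(2*x)/8 + 35*exp(-2*x)/16 + 45*exp(2*x)/16

Divide through by 3: f'' - 4f = -7*sin(2*x).
Characteristic equation r² - 4 = 0 factors as (r + 2)(r - 2) = 0, so r = -2, 2.
Hence f_h = C1*exp(-2*x) + C2*exp(2*x).
Try f_p = A*cos(2*x) + B*sin(2*x). Substituting and equating the coefficients of cos(2x) and sin(2x) gives A = 0, B = 7/8, so f_p = 7*sin(2*x)/8.
General solution: f = 7*sin(2*x)/8 + C1*exp(-2*x) + C2*exp(2*x).
Apply the initial conditions: f(0) = C1 + C2 = 5 and f'(0) = 7/4 - 2*C1 + 2*C2 = 3. Solving gives C1 = 35/16, C2 = 45/16.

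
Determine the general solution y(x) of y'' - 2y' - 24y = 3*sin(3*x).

y = -11*sin(3*x)/125 + 2*cos(3*x)/125 + C1*exp(6*x) + C2*exp(-4*x)

Characteristic equation r² - 2r - 24 = 0 factors as (r - 6)(r + 4) = 0, so r = 6, -4.
Hence y_h = C1*exp(6*x) + C2*exp(-4*x).
Try y_p = A*cos(3*x) + B*sin(3*x). Substituting and equating the coefficients of cos(3x) and sin(3x) gives A = 2/125, B = -11/125, so y_p = -11*sin(3*x)/125 + 2*cos(3*x)/125.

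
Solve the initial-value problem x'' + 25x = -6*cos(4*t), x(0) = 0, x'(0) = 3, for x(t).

Characteristic equation r² + 25 = 0 has discriminant (0)² - 4·(25) = -100 < 0, so r = ± 5i.
Hence x_h = C1*cos(5*t) + C2*sin(5*t).
Try x_p = A*cos(4*t) + B*sin(4*t). Substituting and equating the coefficients of cos(4t) and sin(4t) gives A = -2/3, B = 0, so x_p = -2*cos(4*t)/3.
General solution: x = -2*cos(4*t)/3 + C1*cos(5*t) + C2*sin(5*t).
Apply the initial conditions: x(0) = -2/3 + C1 = 0 and x'(0) = 5*C2 = 3. Solving gives C1 = 2/3, C2 = 3/5.

x = -2*cos(4*t)/3 + 2*cos(5*t)/3 + 3*sin(5*t)/5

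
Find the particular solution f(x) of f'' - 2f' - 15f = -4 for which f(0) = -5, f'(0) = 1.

Characteristic equation r² - 2r - 15 = 0 factors as (r - 5)(r + 3) = 0, so r = 5, -3.
Hence f_h = C1*exp(5*x) + C2*exp(-3*x).
For the particular solution try f_p = A0. Substituting and matching coefficients of each power of x gives A0 = 4/15, so f_p = 4/15.
General solution: f = 4/15 + C1*exp(5*x) + C2*exp(-3*x).
Apply the initial conditions: f(0) = 4/15 + C1 + C2 = -5 and f'(0) = -3*C2 + 5*C1 = 1. Solving gives C1 = -37/20, C2 = -41/12.

f = 4/15 - 41*exp(-3*x)/12 - 37*exp(5*x)/20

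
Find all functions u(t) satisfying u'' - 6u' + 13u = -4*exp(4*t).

Characteristic equation r² - 6r + 13 = 0 has discriminant (-6)² - 4·(13) = -16 < 0, so r = 3 ± 2i.
Hence u_h = C1*cos(2*t)*exp(3*t) + C2*exp(3*t)*sin(2*t).
Try u_p = A*exp(4*t). Substituting into the equation and dividing by exp(4*t) gives A = -4/5, so u_p = -4*exp(4*t)/5.

u = -4*exp(4*t)/5 + C1*cos(2*t)*exp(3*t) + C2*exp(3*t)*sin(2*t)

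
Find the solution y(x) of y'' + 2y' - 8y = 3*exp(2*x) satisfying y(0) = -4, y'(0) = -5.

y = -43*exp(2*x)/12 - 5*exp(-4*x)/12 + x*exp(2*x)/2

Characteristic equation r² + 2r - 8 = 0 factors as (r - 2)(r + 4) = 0, so r = 2, -4.
Hence y_h = C1*exp(2*x) + C2*exp(-4*x).
Since exp(2*x) solves the homogeneous equation (r = 2 is a root of multiplicity 1), multiply the trial by x. Try y_p = A*x*exp(2*x). Substituting into the equation and dividing by exp(2*x) gives A = 1/2, so y_p = x*exp(2*x)/2.
General solution: y = C1*exp(2*x) + C2*exp(-4*x) + x*exp(2*x)/2.
Apply the initial conditions: y(0) = C1 + C2 = -4 and y'(0) = 1/2 - 4*C2 + 2*C1 = -5. Solving gives C1 = -43/12, C2 = -5/12.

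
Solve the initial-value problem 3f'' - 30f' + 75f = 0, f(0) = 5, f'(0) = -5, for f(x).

f = 5*exp(5*x) - 30*x*exp(5*x)

Divide through by 3: f'' - 10f' + 25f = 0.
Characteristic equation r² - 10r + 25 = 0 has discriminant (-10)² - 4·(25) = 0, so r = 5 is a repeated root.
Hence f_h = (C1 + C2*x)*exp(5*x).
Apply the initial conditions: f(0) = C1 = 5 and f'(0) = C2 + 5*C1 = -5. Solving gives C1 = 5, C2 = -30.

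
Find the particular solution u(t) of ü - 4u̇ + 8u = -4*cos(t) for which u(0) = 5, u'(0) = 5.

Characteristic equation r² - 4r + 8 = 0 has discriminant (-4)² - 4·(8) = -16 < 0, so r = 2 ± 2i.
Hence u_h = C1*cos(2*t)*exp(2*t) + C2*exp(2*t)*sin(2*t).
Try u_p = A*cos(t) + B*sin(t). Substituting and equating the coefficients of cos(t) and sin(t) gives A = -28/65, B = 16/65, so u_p = -28*cos(t)/65 + 16*sin(t)/65.
General solution: u = -28*cos(t)/65 + 16*sin(t)/65 + C1*cos(2*t)*exp(2*t) + C2*exp(2*t)*sin(2*t).
Apply the initial conditions: u(0) = -28/65 + C1 = 5 and u'(0) = 16/65 + 2*C1 + 2*C2 = 5. Solving gives C1 = 353/65, C2 = -397/130.

u = -28*cos(t)/65 + 16*sin(t)/65 - 397*exp(2*t)*sin(2*t)/130 + 353*cos(2*t)*exp(2*t)/65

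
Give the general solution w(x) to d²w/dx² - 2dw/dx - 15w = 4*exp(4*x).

Characteristic equation r² - 2r - 15 = 0 factors as (r - 5)(r + 3) = 0, so r = 5, -3.
Hence w_h = C1*exp(5*x) + C2*exp(-3*x).
Try w_p = A*exp(4*x). Substituting into the equation and dividing by exp(4*x) gives A = -4/7, so w_p = -4*exp(4*x)/7.

w = -4*exp(4*x)/7 + C1*exp(5*x) + C2*exp(-3*x)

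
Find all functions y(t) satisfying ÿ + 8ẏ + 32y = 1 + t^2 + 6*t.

Characteristic equation r² + 8r + 32 = 0 has discriminant (8)² - 4·(32) = -64 < 0, so r = -4 ± 4i.
Hence y_h = C1*cos(4*t)*exp(-4*t) + C2*exp(-4*t)*sin(4*t).
For the particular solution try y_p = A0 + A1*t + A2*t^2. Substituting and matching coefficients of each power of t gives A0 = -7/512, A1 = 11/64, A2 = 1/32, so y_p = -7/512 + t^2/32 + 11*t/64.

y = -7/512 + t**2/32 + 11*t/64 + C1*cos(4*t)*exp(-4*t) + C2*exp(-4*t)*sin(4*t)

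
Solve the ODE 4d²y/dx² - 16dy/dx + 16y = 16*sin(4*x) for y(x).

Divide through by 4: y'' - 4y' + 4y = 4*sin(4*x).
Characteristic equation r² - 4r + 4 = 0 has discriminant (-4)² - 4·(4) = 0, so r = 2 is a repeated root.
Hence y_h = (C1 + C2*x)*exp(2*x).
Try y_p = A*cos(4*x) + B*sin(4*x). Substituting and equating the coefficients of cos(4x) and sin(4x) gives A = 4/25, B = -3/25, so y_p = -3*sin(4*x)/25 + 4*cos(4*x)/25.

y = -3*sin(4*x)/25 + 4*cos(4*x)/25 + C1*exp(2*x) + C2*x*exp(2*x)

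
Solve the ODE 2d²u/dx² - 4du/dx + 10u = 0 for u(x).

u = C1*cos(2*x)*exp(x) + C2*exp(x)*sin(2*x)

Divide through by 2: u'' - 2u' + 5u = 0.
Characteristic equation r² - 2r + 5 = 0 has discriminant (-2)² - 4·(5) = -16 < 0, so r = 1 ± 2i.
Hence u_h = C1*cos(2*x)*exp(x) + C2*exp(x)*sin(2*x).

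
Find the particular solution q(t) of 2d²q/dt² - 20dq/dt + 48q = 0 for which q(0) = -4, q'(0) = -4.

Divide through by 2: q'' - 10q' + 24q = 0.
Characteristic equation r² - 10r + 24 = 0 factors as (r - 4)(r - 6) = 0, so r = 4, 6.
Hence q_h = C1*exp(4*t) + C2*exp(6*t).
Apply the initial conditions: q(0) = C1 + C2 = -4 and q'(0) = 4*C1 + 6*C2 = -4. Solving gives C1 = -10, C2 = 6.

q = -10*exp(4*t) + 6*exp(6*t)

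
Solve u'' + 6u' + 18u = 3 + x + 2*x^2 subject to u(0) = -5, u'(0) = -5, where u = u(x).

u = 13/81 - x/54 + x**2/9 - 1105*exp(-3*x)*sin(3*x)/162 - 418*cos(3*x)*exp(-3*x)/81

Characteristic equation r² + 6r + 18 = 0 has discriminant (6)² - 4·(18) = -36 < 0, so r = -3 ± 3i.
Hence u_h = C1*cos(3*x)*exp(-3*x) + C2*exp(-3*x)*sin(3*x).
For the particular solution try u_p = A0 + A1*x + A2*x^2. Substituting and matching coefficients of each power of x gives A0 = 13/81, A1 = -1/54, A2 = 1/9, so u_p = 13/81 - x/54 + x^2/9.
General solution: u = 13/81 - x/54 + x^2/9 + C1*cos(3*x)*exp(-3*x) + C2*exp(-3*x)*sin(3*x).
Apply the initial conditions: u(0) = 13/81 + C1 = -5 and u'(0) = -1/54 - 3*C1 + 3*C2 = -5. Solving gives C1 = -418/81, C2 = -1105/162.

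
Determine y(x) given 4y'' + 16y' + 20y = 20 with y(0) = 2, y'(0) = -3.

y = 1 + cos(x)*exp(-2*x) - exp(-2*x)*sin(x)

Divide through by 4: y'' + 4y' + 5y = 5.
Characteristic equation r² + 4r + 5 = 0 has discriminant (4)² - 4·(5) = -4 < 0, so r = -2 ± i.
Hence y_h = C1*cos(x)*exp(-2*x) + C2*exp(-2*x)*sin(x).
For the particular solution try y_p = A0. Substituting and matching coefficients of each power of x gives A0 = 1, so y_p = 1.
General solution: y = 1 + C1*cos(x)*exp(-2*x) + C2*exp(-2*x)*sin(x).
Apply the initial conditions: y(0) = 1 + C1 = 2 and y'(0) = C2 - 2*C1 = -3. Solving gives C1 = 1, C2 = -1.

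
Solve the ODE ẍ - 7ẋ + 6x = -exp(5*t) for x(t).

Characteristic equation r² - 7r + 6 = 0 factors as (r - 1)(r - 6) = 0, so r = 1, 6.
Hence x_h = C1*exp(t) + C2*exp(6*t).
Try x_p = A*exp(5*t). Substituting into the equation and dividing by exp(5*t) gives A = 1/4, so x_p = exp(5*t)/4.

x = exp(5*t)/4 + C1*exp(t) + C2*exp(6*t)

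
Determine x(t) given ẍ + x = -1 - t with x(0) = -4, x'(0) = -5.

Characteristic equation r² + 1 = 0 has discriminant (0)² - 4·(1) = -4 < 0, so r = ± i.
Hence x_h = C1*cos(t) + C2*sin(t).
For the particular solution try x_p = A0 + A1*t. Substituting and matching coefficients of each power of t gives A0 = -1, A1 = -1, so x_p = -1 - t.
General solution: x = -1 - t + C1*cos(t) + C2*sin(t).
Apply the initial conditions: x(0) = -1 + C1 = -4 and x'(0) = -1 + C2 = -5. Solving gives C1 = -3, C2 = -4.

x = -1 - t - 4*sin(t) - 3*cos(t)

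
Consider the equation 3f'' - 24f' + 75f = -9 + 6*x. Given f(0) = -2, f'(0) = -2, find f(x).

Divide through by 3: f'' - 8f' + 25f = -3 + 2*x.
Characteristic equation r² - 8r + 25 = 0 has discriminant (-8)² - 4·(25) = -36 < 0, so r = 4 ± 3i.
Hence f_h = C1*cos(3*x)*exp(4*x) + C2*exp(4*x)*sin(3*x).
For the particular solution try f_p = A0 + A1*x. Substituting and matching coefficients of each power of x gives A0 = -59/625, A1 = 2/25, so f_p = -59/625 + 2*x/25.
General solution: f = -59/625 + 2*x/25 + C1*cos(3*x)*exp(4*x) + C2*exp(4*x)*sin(3*x).
Apply the initial conditions: f(0) = -59/625 + C1 = -2 and f'(0) = 2/25 + 3*C2 + 4*C1 = -2. Solving gives C1 = -1191/625, C2 = 3464/1875.

f = -59/625 + 2*x/25 - 1191*cos(3*x)*exp(4*x)/625 + 3464*exp(4*x)*sin(3*x)/1875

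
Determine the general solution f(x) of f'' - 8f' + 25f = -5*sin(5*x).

f = -cos(5*x)/8 + C1*cos(3*x)*exp(4*x) + C2*exp(4*x)*sin(3*x)

Characteristic equation r² - 8r + 25 = 0 has discriminant (-8)² - 4·(25) = -36 < 0, so r = 4 ± 3i.
Hence f_h = C1*cos(3*x)*exp(4*x) + C2*exp(4*x)*sin(3*x).
Try f_p = A*cos(5*x) + B*sin(5*x). Substituting and equating the coefficients of cos(5x) and sin(5x) gives A = -1/8, B = 0, so f_p = -cos(5*x)/8.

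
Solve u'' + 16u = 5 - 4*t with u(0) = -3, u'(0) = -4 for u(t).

u = 5/16 - 53*cos(4*t)/16 - 15*sin(4*t)/16 - t/4

Characteristic equation r² + 16 = 0 has discriminant (0)² - 4·(16) = -64 < 0, so r = ± 4i.
Hence u_h = C1*cos(4*t) + C2*sin(4*t).
For the particular solution try u_p = A0 + A1*t. Substituting and matching coefficients of each power of t gives A0 = 5/16, A1 = -1/4, so u_p = 5/16 - t/4.
General solution: u = 5/16 - t/4 + C1*cos(4*t) + C2*sin(4*t).
Apply the initial conditions: u(0) = 5/16 + C1 = -3 and u'(0) = -1/4 + 4*C2 = -4. Solving gives C1 = -53/16, C2 = -15/16.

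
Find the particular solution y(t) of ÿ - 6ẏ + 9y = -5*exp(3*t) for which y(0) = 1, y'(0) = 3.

y = -5*t**2*exp(3*t)/2 + exp(3*t)

Characteristic equation r² - 6r + 9 = 0 has discriminant (-6)² - 4·(9) = 0, so r = 3 is a repeated root.
Hence y_h = (C1 + C2*t)*exp(3*t).
Since exp(3*t) solves the homogeneous equation (r = 3 is a root of multiplicity 2), multiply the trial by t^2. Try y_p = A*t^2*exp(3*t). Substituting into the equation and dividing by exp(3*t) gives A = -5/2, so y_p = -5*t^2*exp(3*t)/2.
General solution: y = C1*exp(3*t) - 5*t^2*exp(3*t)/2 + C2*t*exp(3*t).
Apply the initial conditions: y(0) = C1 = 1 and y'(0) = C2 + 3*C1 = 3. Solving gives C1 = 1, C2 = 0.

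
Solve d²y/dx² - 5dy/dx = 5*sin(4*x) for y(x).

Characteristic equation r² - 5r = 0 factors as (r - 5)r = 0, so r = 5, 0.
Hence y_h = C1*exp(5*x) + C2.
Try y_p = A*cos(4*x) + B*sin(4*x). Substituting and equating the coefficients of cos(4x) and sin(4x) gives A = 25/164, B = -5/41, so y_p = -5*sin(4*x)/41 + 25*cos(4*x)/164.

y = C2 - 5*sin(4*x)/41 + 25*cos(4*x)/164 + C1*exp(5*x)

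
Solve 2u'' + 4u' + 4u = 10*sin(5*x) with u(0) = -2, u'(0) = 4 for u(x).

u = -115*sin(5*x)/629 - 50*cos(5*x)/629 - 1208*cos(x)*exp(-x)/629 + 1883*exp(-x)*sin(x)/629

Divide through by 2: u'' + 2u' + 2u = 5*sin(5*x).
Characteristic equation r² + 2r + 2 = 0 has discriminant (2)² - 4·(2) = -4 < 0, so r = -1 ± i.
Hence u_h = C1*cos(x)*exp(-x) + C2*exp(-x)*sin(x).
Try u_p = A*cos(5*x) + B*sin(5*x). Substituting and equating the coefficients of cos(5x) and sin(5x) gives A = -50/629, B = -115/629, so u_p = -115*sin(5*x)/629 - 50*cos(5*x)/629.
General solution: u = -115*sin(5*x)/629 - 50*cos(5*x)/629 + C1*cos(x)*exp(-x) + C2*exp(-x)*sin(x).
Apply the initial conditions: u(0) = -50/629 + C1 = -2 and u'(0) = -575/629 + C2 - C1 = 4. Solving gives C1 = -1208/629, C2 = 1883/629.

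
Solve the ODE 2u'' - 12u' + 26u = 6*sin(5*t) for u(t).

Divide through by 2: u'' - 6u' + 13u = 3*sin(5*t).
Characteristic equation r² - 6r + 13 = 0 has discriminant (-6)² - 4·(13) = -16 < 0, so r = 3 ± 2i.
Hence u_h = C1*cos(2*t)*exp(3*t) + C2*exp(3*t)*sin(2*t).
Try u_p = A*cos(5*t) + B*sin(5*t). Substituting and equating the coefficients of cos(5t) and sin(5t) gives A = 5/58, B = -1/29, so u_p = -sin(5*t)/29 + 5*cos(5*t)/58.

u = -sin(5*t)/29 + 5*cos(5*t)/58 + C1*cos(2*t)*exp(3*t) + C2*exp(3*t)*sin(2*t)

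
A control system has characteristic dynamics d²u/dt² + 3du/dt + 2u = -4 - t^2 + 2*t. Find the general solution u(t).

u = -21/4 - t**2/2 + 5*t/2 + C1*exp(-t) + C2*exp(-2*t)

Characteristic equation r² + 3r + 2 = 0 factors as (r + 1)(r + 2) = 0, so r = -1, -2.
Hence u_h = C1*exp(-t) + C2*exp(-2*t).
For the particular solution try u_p = A0 + A1*t + A2*t^2. Substituting and matching coefficients of each power of t gives A0 = -21/4, A1 = 5/2, A2 = -1/2, so u_p = -21/4 - t^2/2 + 5*t/2.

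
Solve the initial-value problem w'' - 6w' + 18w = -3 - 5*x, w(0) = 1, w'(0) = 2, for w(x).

Characteristic equation r² - 6r + 18 = 0 has discriminant (-6)² - 4·(18) = -36 < 0, so r = 3 ± 3i.
Hence w_h = C1*cos(3*x)*exp(3*x) + C2*exp(3*x)*sin(3*x).
For the particular solution try w_p = A0 + A1*x. Substituting and matching coefficients of each power of x gives A0 = -7/27, A1 = -5/18, so w_p = -7/27 - 5*x/18.
General solution: w = -7/27 - 5*x/18 + C1*cos(3*x)*exp(3*x) + C2*exp(3*x)*sin(3*x).
Apply the initial conditions: w(0) = -7/27 + C1 = 1 and w'(0) = -5/18 + 3*C1 + 3*C2 = 2. Solving gives C1 = 34/27, C2 = -1/2.

w = -7/27 - 5*x/18 - exp(3*x)*sin(3*x)/2 + 34*cos(3*x)*exp(3*x)/27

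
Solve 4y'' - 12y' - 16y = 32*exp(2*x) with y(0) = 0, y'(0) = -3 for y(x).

y = -4*exp(2*x)/3 + exp(4*x)/5 + 17*exp(-x)/15

Divide through by 4: y'' - 3y' - 4y = 8*exp(2*x).
Characteristic equation r² - 3r - 4 = 0 factors as (r + 1)(r - 4) = 0, so r = -1, 4.
Hence y_h = C1*exp(-x) + C2*exp(4*x).
Try y_p = A*exp(2*x). Substituting into the equation and dividing by exp(2*x) gives A = -4/3, so y_p = -4*exp(2*x)/3.
General solution: y = -4*exp(2*x)/3 + C1*exp(-x) + C2*exp(4*x).
Apply the initial conditions: y(0) = -4/3 + C1 + C2 = 0 and y'(0) = -8/3 - C1 + 4*C2 = -3. Solving gives C1 = 17/15, C2 = 1/5.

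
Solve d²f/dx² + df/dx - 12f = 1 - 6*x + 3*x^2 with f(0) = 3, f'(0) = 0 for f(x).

f = -25/288 - x**2/4 + 11*x/24 + 107*exp(3*x)/63 + 311*exp(-4*x)/224

Characteristic equation r² + r - 12 = 0 factors as (r + 4)(r - 3) = 0, so r = -4, 3.
Hence f_h = C1*exp(-4*x) + C2*exp(3*x).
For the particular solution try f_p = A0 + A1*x + A2*x^2. Substituting and matching coefficients of each power of x gives A0 = -25/288, A1 = 11/24, A2 = -1/4, so f_p = -25/288 - x^2/4 + 11*x/24.
General solution: f = -25/288 - x^2/4 + 11*x/24 + C1*exp(-4*x) + C2*exp(3*x).
Apply the initial conditions: f(0) = -25/288 + C1 + C2 = 3 and f'(0) = 11/24 - 4*C1 + 3*C2 = 0. Solving gives C1 = 311/224, C2 = 107/63.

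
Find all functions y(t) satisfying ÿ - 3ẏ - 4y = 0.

Characteristic equation r² - 3r - 4 = 0 factors as (r - 4)(r + 1) = 0, so r = 4, -1.
Hence y_h = C1*exp(4*t) + C2*exp(-t).

y = C1*exp(4*t) + C2*exp(-t)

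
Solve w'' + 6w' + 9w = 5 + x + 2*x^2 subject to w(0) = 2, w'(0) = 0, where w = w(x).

Characteristic equation r² + 6r + 9 = 0 has discriminant (6)² - 4·(9) = 0, so r = -3 is a repeated root.
Hence w_h = (C1 + C2*x)*exp(-3*x).
For the particular solution try w_p = A0 + A1*x + A2*x^2. Substituting and matching coefficients of each power of x gives A0 = 17/27, A1 = -5/27, A2 = 2/9, so w_p = 17/27 - 5*x/27 + 2*x^2/9.
General solution: w = 17/27 - 5*x/27 + 2*x^2/9 + C1*exp(-3*x) + C2*x*exp(-3*x).
Apply the initial conditions: w(0) = 17/27 + C1 = 2 and w'(0) = -5/27 + C2 - 3*C1 = 0. Solving gives C1 = 37/27, C2 = 116/27.

w = 17/27 - 5*x/27 + 2*x**2/9 + 37*exp(-3*x)/27 + 116*x*exp(-3*x)/27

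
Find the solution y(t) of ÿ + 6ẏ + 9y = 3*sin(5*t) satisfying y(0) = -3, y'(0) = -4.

Characteristic equation r² + 6r + 9 = 0 has discriminant (6)² - 4·(9) = 0, so r = -3 is a repeated root.
Hence y_h = (C1 + C2*t)*exp(-3*t).
Try y_p = A*cos(5*t) + B*sin(5*t). Substituting and equating the coefficients of cos(5t) and sin(5t) gives A = -45/578, B = -12/289, so y_p = -45*cos(5*t)/578 - 12*sin(5*t)/289.
General solution: y = -45*cos(5*t)/578 - 12*sin(5*t)/289 + C1*exp(-3*t) + C2*t*exp(-3*t).
Apply the initial conditions: y(0) = -45/578 + C1 = -3 and y'(0) = -60/289 + C2 - 3*C1 = -4. Solving gives C1 = -1689/578, C2 = -427/34.

y = -1689*exp(-3*t)/578 - 45*cos(5*t)/578 - 12*sin(5*t)/289 - 427*t*exp(-3*t)/34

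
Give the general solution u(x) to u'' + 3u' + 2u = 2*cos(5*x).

u = -23*cos(5*x)/377 + 15*sin(5*x)/377 + C1*exp(-x) + C2*exp(-2*x)

Characteristic equation r² + 3r + 2 = 0 factors as (r + 1)(r + 2) = 0, so r = -1, -2.
Hence u_h = C1*exp(-x) + C2*exp(-2*x).
Try u_p = A*cos(5*x) + B*sin(5*x). Substituting and equating the coefficients of cos(5x) and sin(5x) gives A = -23/377, B = 15/377, so u_p = -23*cos(5*x)/377 + 15*sin(5*x)/377.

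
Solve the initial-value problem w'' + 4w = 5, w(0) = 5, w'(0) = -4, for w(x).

Characteristic equation r² + 4 = 0 has discriminant (0)² - 4·(4) = -16 < 0, so r = ± 2i.
Hence w_h = C1*cos(2*x) + C2*sin(2*x).
For the particular solution try w_p = A0. Substituting and matching coefficients of each power of x gives A0 = 5/4, so w_p = 5/4.
General solution: w = 5/4 + C1*cos(2*x) + C2*sin(2*x).
Apply the initial conditions: w(0) = 5/4 + C1 = 5 and w'(0) = 2*C2 = -4. Solving gives C1 = 15/4, C2 = -2.

w = 5/4 - 2*sin(2*x) + 15*cos(2*x)/4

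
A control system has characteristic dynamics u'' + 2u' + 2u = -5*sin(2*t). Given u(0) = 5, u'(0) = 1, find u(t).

u = sin(2*t)/2 + 4*cos(t)*exp(-t) + 4*exp(-t)*sin(t) + cos(2*t)

Characteristic equation r² + 2r + 2 = 0 has discriminant (2)² - 4·(2) = -4 < 0, so r = -1 ± i.
Hence u_h = C1*cos(t)*exp(-t) + C2*exp(-t)*sin(t).
Try u_p = A*cos(2*t) + B*sin(2*t). Substituting and equating the coefficients of cos(2t) and sin(2t) gives A = 1, B = 1/2, so u_p = sin(2*t)/2 + cos(2*t).
General solution: u = sin(2*t)/2 + C1*cos(t)*exp(-t) + C2*exp(-t)*sin(t) + cos(2*t).
Apply the initial conditions: u(0) = 1 + C1 = 5 and u'(0) = 1 + C2 - C1 = 1. Solving gives C1 = 4, C2 = 4.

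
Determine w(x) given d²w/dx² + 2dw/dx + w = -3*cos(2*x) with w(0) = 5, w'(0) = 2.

Characteristic equation r² + 2r + 1 = 0 has discriminant (2)² - 4·(1) = 0, so r = -1 is a repeated root.
Hence w_h = (C1 + C2*x)*exp(-x).
Try w_p = A*cos(2*x) + B*sin(2*x). Substituting and equating the coefficients of cos(2x) and sin(2x) gives A = 9/25, B = -12/25, so w_p = -12*sin(2*x)/25 + 9*cos(2*x)/25.
General solution: w = -12*sin(2*x)/25 + 9*cos(2*x)/25 + C1*exp(-x) + C2*x*exp(-x).
Apply the initial conditions: w(0) = 9/25 + C1 = 5 and w'(0) = -24/25 + C2 - C1 = 2. Solving gives C1 = 116/25, C2 = 38/5.

w = -12*sin(2*x)/25 + 9*cos(2*x)/25 + 116*exp(-x)/25 + 38*x*exp(-x)/5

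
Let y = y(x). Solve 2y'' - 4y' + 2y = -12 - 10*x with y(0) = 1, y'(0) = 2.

Divide through by 2: y'' - 2y' + y = -6 - 5*x.
Characteristic equation r² - 2r + 1 = 0 has discriminant (-2)² - 4·(1) = 0, so r = 1 is a repeated root.
Hence y_h = (C1 + C2*x)*exp(x).
For the particular solution try y_p = A0 + A1*x. Substituting and matching coefficients of each power of x gives A0 = -16, A1 = -5, so y_p = -16 - 5*x.
General solution: y = -16 - 5*x + C1*exp(x) + C2*x*exp(x).
Apply the initial conditions: y(0) = -16 + C1 = 1 and y'(0) = -5 + C1 + C2 = 2. Solving gives C1 = 17, C2 = -10.

y = -16 - 5*x + 17*exp(x) - 10*x*exp(x)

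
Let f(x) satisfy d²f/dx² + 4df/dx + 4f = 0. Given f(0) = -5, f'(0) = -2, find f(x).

f = -5*exp(-2*x) - 12*x*exp(-2*x)

Characteristic equation r² + 4r + 4 = 0 has discriminant (4)² - 4·(4) = 0, so r = -2 is a repeated root.
Hence f_h = (C1 + C2*x)*exp(-2*x).
Apply the initial conditions: f(0) = C1 = -5 and f'(0) = C2 - 2*C1 = -2. Solving gives C1 = -5, C2 = -12.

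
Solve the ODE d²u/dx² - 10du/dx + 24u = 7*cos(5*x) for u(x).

u = -350*sin(5*x)/2501 - 7*cos(5*x)/2501 + C1*exp(4*x) + C2*exp(6*x)

Characteristic equation r² - 10r + 24 = 0 factors as (r - 4)(r - 6) = 0, so r = 4, 6.
Hence u_h = C1*exp(4*x) + C2*exp(6*x).
Try u_p = A*cos(5*x) + B*sin(5*x). Substituting and equating the coefficients of cos(5x) and sin(5x) gives A = -7/2501, B = -350/2501, so u_p = -350*sin(5*x)/2501 - 7*cos(5*x)/2501.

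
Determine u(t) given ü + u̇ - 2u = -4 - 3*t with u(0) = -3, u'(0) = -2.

u = 11/4 - 5*exp(t) - 3*exp(-2*t)/4 + 3*t/2

Characteristic equation r² + r - 2 = 0 factors as (r - 1)(r + 2) = 0, so r = 1, -2.
Hence u_h = C1*exp(t) + C2*exp(-2*t).
For the particular solution try u_p = A0 + A1*t. Substituting and matching coefficients of each power of t gives A0 = 11/4, A1 = 3/2, so u_p = 11/4 + 3*t/2.
General solution: u = 11/4 + 3*t/2 + C1*exp(t) + C2*exp(-2*t).
Apply the initial conditions: u(0) = 11/4 + C1 + C2 = -3 and u'(0) = 3/2 + C1 - 2*C2 = -2. Solving gives C1 = -5, C2 = -3/4.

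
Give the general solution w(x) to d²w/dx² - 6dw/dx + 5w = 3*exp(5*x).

Characteristic equation r² - 6r + 5 = 0 factors as (r - 1)(r - 5) = 0, so r = 1, 5.
Hence w_h = C1*exp(x) + C2*exp(5*x).
Since exp(5*x) solves the homogeneous equation (r = 5 is a root of multiplicity 1), multiply the trial by x. Try w_p = A*x*exp(5*x). Substituting into the equation and dividing by exp(5*x) gives A = 3/4, so w_p = 3*x*exp(5*x)/4.

w = C1*exp(x) + C2*exp(5*x) + 3*x*exp(5*x)/4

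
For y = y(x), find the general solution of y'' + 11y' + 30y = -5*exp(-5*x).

y = C1*exp(-6*x) + C2*exp(-5*x) - 5*x*exp(-5*x)

Characteristic equation r² + 11r + 30 = 0 factors as (r + 6)(r + 5) = 0, so r = -6, -5.
Hence y_h = C1*exp(-6*x) + C2*exp(-5*x).
Since exp(-5*x) solves the homogeneous equation (r = -5 is a root of multiplicity 1), multiply the trial by x. Try y_p = A*x*exp(-5*x). Substituting into the equation and dividing by exp(-5*x) gives A = -5, so y_p = -5*x*exp(-5*x).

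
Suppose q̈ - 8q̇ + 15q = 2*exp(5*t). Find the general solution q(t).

Characteristic equation r² - 8r + 15 = 0 factors as (r - 5)(r - 3) = 0, so r = 5, 3.
Hence q_h = C1*exp(5*t) + C2*exp(3*t).
Since exp(5*t) solves the homogeneous equation (r = 5 is a root of multiplicity 1), multiply the trial by t. Try q_p = A*t*exp(5*t). Substituting into the equation and dividing by exp(5*t) gives A = 1, so q_p = t*exp(5*t).

q = C1*exp(5*t) + C2*exp(3*t) + t*exp(5*t)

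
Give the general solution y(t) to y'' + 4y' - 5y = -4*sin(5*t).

Characteristic equation r² + 4r - 5 = 0 factors as (r - 1)(r + 5) = 0, so r = 1, -5.
Hence y_h = C1*exp(t) + C2*exp(-5*t).
Try y_p = A*cos(5*t) + B*sin(5*t). Substituting and equating the coefficients of cos(5t) and sin(5t) gives A = 4/65, B = 6/65, so y_p = 4*cos(5*t)/65 + 6*sin(5*t)/65.

y = 4*cos(5*t)/65 + 6*sin(5*t)/65 + C1*exp(t) + C2*exp(-5*t)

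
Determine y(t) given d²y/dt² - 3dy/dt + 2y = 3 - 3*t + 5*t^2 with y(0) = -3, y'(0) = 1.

y = 8 - 17*exp(t) + 6*t + 6*exp(2*t) + 5*t**2/2

Characteristic equation r² - 3r + 2 = 0 factors as (r - 1)(r - 2) = 0, so r = 1, 2.
Hence y_h = C1*exp(t) + C2*exp(2*t).
For the particular solution try y_p = A0 + A1*t + A2*t^2. Substituting and matching coefficients of each power of t gives A0 = 8, A1 = 6, A2 = 5/2, so y_p = 8 + 6*t + 5*t^2/2.
General solution: y = 8 + 6*t + 5*t^2/2 + C1*exp(t) + C2*exp(2*t).
Apply the initial conditions: y(0) = 8 + C1 + C2 = -3 and y'(0) = 6 + C1 + 2*C2 = 1. Solving gives C1 = -17, C2 = 6.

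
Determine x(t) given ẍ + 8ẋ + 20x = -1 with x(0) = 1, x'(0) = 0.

x = -1/20 + 21*exp(-4*t)*sin(2*t)/10 + 21*cos(2*t)*exp(-4*t)/20

Characteristic equation r² + 8r + 20 = 0 has discriminant (8)² - 4·(20) = -16 < 0, so r = -4 ± 2i.
Hence x_h = C1*cos(2*t)*exp(-4*t) + C2*exp(-4*t)*sin(2*t).
For the particular solution try x_p = A0. Substituting and matching coefficients of each power of t gives A0 = -1/20, so x_p = -1/20.
General solution: x = -1/20 + C1*cos(2*t)*exp(-4*t) + C2*exp(-4*t)*sin(2*t).
Apply the initial conditions: x(0) = -1/20 + C1 = 1 and x'(0) = -4*C1 + 2*C2 = 0. Solving gives C1 = 21/20, C2 = 21/10.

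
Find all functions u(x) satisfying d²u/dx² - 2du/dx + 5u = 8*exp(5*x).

u = 2*exp(5*x)/5 + C1*cos(2*x)*exp(x) + C2*exp(x)*sin(2*x)

Characteristic equation r² - 2r + 5 = 0 has discriminant (-2)² - 4·(5) = -16 < 0, so r = 1 ± 2i.
Hence u_h = C1*cos(2*x)*exp(x) + C2*exp(x)*sin(2*x).
Try u_p = A*exp(5*x). Substituting into the equation and dividing by exp(5*x) gives A = 2/5, so u_p = 2*exp(5*x)/5.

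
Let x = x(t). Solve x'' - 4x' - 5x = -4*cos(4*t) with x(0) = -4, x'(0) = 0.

Characteristic equation r² - 4r - 5 = 0 factors as (r + 1)(r - 5) = 0, so r = -1, 5.
Hence x_h = C1*exp(-t) + C2*exp(5*t).
Try x_p = A*cos(4*t) + B*sin(4*t). Substituting and equating the coefficients of cos(4t) and sin(4t) gives A = 84/697, B = 64/697, so x_p = 64*sin(4*t)/697 + 84*cos(4*t)/697.
General solution: x = 64*sin(4*t)/697 + 84*cos(4*t)/697 + C1*exp(-t) + C2*exp(5*t).
Apply the initial conditions: x(0) = 84/697 + C1 + C2 = -4 and x'(0) = 256/697 - C1 + 5*C2 = 0. Solving gives C1 = -172/51, C2 = -92/123.

x = -172*exp(-t)/51 - 92*exp(5*t)/123 + 64*sin(4*t)/697 + 84*cos(4*t)/697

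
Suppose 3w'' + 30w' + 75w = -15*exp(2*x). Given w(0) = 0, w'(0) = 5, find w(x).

w = -5*exp(2*x)/49 + 5*exp(-5*x)/49 + 40*x*exp(-5*x)/7

Divide through by 3: w'' + 10w' + 25w = -5*exp(2*x).
Characteristic equation r² + 10r + 25 = 0 has discriminant (10)² - 4·(25) = 0, so r = -5 is a repeated root.
Hence w_h = (C1 + C2*x)*exp(-5*x).
Try w_p = A*exp(2*x). Substituting into the equation and dividing by exp(2*x) gives A = -5/49, so w_p = -5*exp(2*x)/49.
General solution: w = -5*exp(2*x)/49 + C1*exp(-5*x) + C2*x*exp(-5*x).
Apply the initial conditions: w(0) = -5/49 + C1 = 0 and w'(0) = -10/49 + C2 - 5*C1 = 5. Solving gives C1 = 5/49, C2 = 40/7.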